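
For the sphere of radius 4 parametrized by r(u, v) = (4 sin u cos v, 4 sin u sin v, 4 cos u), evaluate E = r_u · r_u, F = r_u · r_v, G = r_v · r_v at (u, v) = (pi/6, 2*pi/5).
E = 16;  F = 0;  G = 4

Partials: r_u = (4*cos(u)*cos(v), 4*sin(v)*cos(u), -4*sin(u)), r_v = (-4*sin(u)*sin(v), 4*sin(u)*cos(v), 0). As functions of (u, v):
  E = r_u · r_u = 16,
  F = r_u · r_v = 0,
  G = r_v · r_v = 16*sin(u)^2.
Evaluating at (u, v) = (pi/6, 2*pi/5): E = 16, F = 0, G = 4.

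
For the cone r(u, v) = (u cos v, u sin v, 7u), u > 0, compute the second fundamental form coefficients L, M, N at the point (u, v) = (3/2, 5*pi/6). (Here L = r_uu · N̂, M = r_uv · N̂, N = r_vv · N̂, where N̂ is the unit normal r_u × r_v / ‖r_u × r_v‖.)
L = 0;  M = 0;  N = 21*sqrt(2)/20

Compute the unit normal N̂(u, v) = (-7*sqrt(2)*u*cos(v)/(10*Abs(u)), -7*sqrt(2)*u*sin(v)/(10*Abs(u)), sqrt(2)*u/(10*Abs(u))), and the second partials r_uu, r_uv, r_vv. Take dot products:
  L(u, v) = r_uu · N̂ = 0,
  M(u, v) = r_uv · N̂ = 0,
  N(u, v) = r_vv · N̂ = 7*sqrt(2)*u^2/(10*Abs(u)).
Evaluating at (u, v) = (3/2, 5*pi/6):
  L = 0, M = 0, N = 21*sqrt(2)/20.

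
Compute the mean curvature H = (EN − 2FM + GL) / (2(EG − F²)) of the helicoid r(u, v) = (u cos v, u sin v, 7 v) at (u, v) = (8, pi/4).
H = 0

With E = 1, F = 0, G = u^2 + 49, L = 0, M = -7/sqrt(u^2 + 49), N = 0, assemble
  H = (EN − 2FM + GL) / (2(EG − F²)) = 0.
At (u, v) = (8, pi/4): H = 0.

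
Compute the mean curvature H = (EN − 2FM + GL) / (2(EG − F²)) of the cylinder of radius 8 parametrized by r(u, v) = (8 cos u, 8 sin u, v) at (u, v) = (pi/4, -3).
H = -1/16

With E = 64, F = 0, G = 1, L = -8, M = 0, N = 0, assemble
  H = (EN − 2FM + GL) / (2(EG − F²)) = -1/16.
At (u, v) = (pi/4, -3): H = -1/16.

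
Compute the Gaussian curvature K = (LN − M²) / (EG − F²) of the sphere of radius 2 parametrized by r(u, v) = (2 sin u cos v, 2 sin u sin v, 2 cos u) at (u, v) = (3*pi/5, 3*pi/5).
K = 1/4

Coefficients of the first fundamental form: E = 4, F = 0, G = 4*sin(u)^2.
Coefficients of the second fundamental form: L = -2*sin(u)/Abs(sin(u)), M = 0, N = -2*sin(u)^3/Abs(sin(u)).
Assemble K = (LN − M²)/(EG − F²) = 1/4. At (u, v) = (3*pi/5, 3*pi/5): K = 1/4.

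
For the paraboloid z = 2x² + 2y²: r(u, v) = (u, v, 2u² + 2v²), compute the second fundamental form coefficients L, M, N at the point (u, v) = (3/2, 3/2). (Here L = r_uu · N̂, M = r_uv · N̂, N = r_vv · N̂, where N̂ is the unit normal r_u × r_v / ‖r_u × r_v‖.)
L = 4*sqrt(73)/73;  M = 0;  N = 4*sqrt(73)/73

Compute the unit normal N̂(u, v) = (-4*u/sqrt(16*u^2 + 16*v^2 + 1), -4*v/sqrt(16*u^2 + 16*v^2 + 1), 1/sqrt(16*u^2 + 16*v^2 + 1)), and the second partials r_uu, r_uv, r_vv. Take dot products:
  L(u, v) = r_uu · N̂ = 4/sqrt(16*u^2 + 16*v^2 + 1),
  M(u, v) = r_uv · N̂ = 0,
  N(u, v) = r_vv · N̂ = 4/sqrt(16*u^2 + 16*v^2 + 1).
Evaluating at (u, v) = (3/2, 3/2):
  L = 4*sqrt(73)/73, M = 0, N = 4*sqrt(73)/73.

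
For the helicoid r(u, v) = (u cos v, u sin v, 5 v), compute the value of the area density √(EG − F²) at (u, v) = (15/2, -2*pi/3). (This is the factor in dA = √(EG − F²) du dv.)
√(EG − F²)|_{(15/2, -2*pi/3)} = 5*sqrt(13)/2

E = 1, F = 0, G = u^2 + 25, so EG − F² = u^2 + 25. Taking the positive square root: √(EG − F²) = sqrt(u^2 + 25). At (u, v) = (15/2, -2*pi/3): 5*sqrt(13)/2.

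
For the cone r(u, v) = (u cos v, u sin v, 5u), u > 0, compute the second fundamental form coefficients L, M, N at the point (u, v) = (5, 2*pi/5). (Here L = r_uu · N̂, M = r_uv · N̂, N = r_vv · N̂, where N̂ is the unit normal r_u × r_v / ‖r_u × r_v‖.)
L = 0;  M = 0;  N = 25*sqrt(26)/26

Compute the unit normal N̂(u, v) = (-5*sqrt(26)*u*cos(v)/(26*Abs(u)), -5*sqrt(26)*u*sin(v)/(26*Abs(u)), sqrt(26)*u/(26*Abs(u))), and the second partials r_uu, r_uv, r_vv. Take dot products:
  L(u, v) = r_uu · N̂ = 0,
  M(u, v) = r_uv · N̂ = 0,
  N(u, v) = r_vv · N̂ = 5*sqrt(26)*u^2/(26*Abs(u)).
Evaluating at (u, v) = (5, 2*pi/5):
  L = 0, M = 0, N = 25*sqrt(26)/26.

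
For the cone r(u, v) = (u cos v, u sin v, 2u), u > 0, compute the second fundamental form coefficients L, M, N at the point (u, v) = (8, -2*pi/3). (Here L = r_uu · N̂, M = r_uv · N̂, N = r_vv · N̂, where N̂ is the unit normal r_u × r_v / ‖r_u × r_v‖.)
L = 0;  M = 0;  N = 16*sqrt(5)/5

Compute the unit normal N̂(u, v) = (-2*sqrt(5)*u*cos(v)/(5*Abs(u)), -2*sqrt(5)*u*sin(v)/(5*Abs(u)), sqrt(5)*u/(5*Abs(u))), and the second partials r_uu, r_uv, r_vv. Take dot products:
  L(u, v) = r_uu · N̂ = 0,
  M(u, v) = r_uv · N̂ = 0,
  N(u, v) = r_vv · N̂ = 2*sqrt(5)*u^2/(5*Abs(u)).
Evaluating at (u, v) = (8, -2*pi/3):
  L = 0, M = 0, N = 16*sqrt(5)/5.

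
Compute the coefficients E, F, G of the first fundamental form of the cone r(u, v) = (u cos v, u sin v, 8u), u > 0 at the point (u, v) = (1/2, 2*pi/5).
E = 65;  F = 0;  G = 1/4

Partials: r_u = (cos(v), sin(v), 8), r_v = (-u*sin(v), u*cos(v), 0). As functions of (u, v):
  E = r_u · r_u = 65,
  F = r_u · r_v = 0,
  G = r_v · r_v = u^2.
Evaluating at (u, v) = (1/2, 2*pi/5): E = 65, F = 0, G = 1/4.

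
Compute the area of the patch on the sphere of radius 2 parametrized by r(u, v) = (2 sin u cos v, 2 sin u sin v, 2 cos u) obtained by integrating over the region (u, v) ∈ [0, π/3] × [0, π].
Area = 2*pi

Area = ∫∫ √(EG − F²) du dv with √(EG − F²) = 4*Abs(sin(u)). Integrating over [0, π/3] × [0, π] gives 2*pi.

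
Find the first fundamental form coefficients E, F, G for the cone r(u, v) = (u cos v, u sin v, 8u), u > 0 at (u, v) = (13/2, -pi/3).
E = 65;  F = 0;  G = 169/4

Partials: r_u = (cos(v), sin(v), 8), r_v = (-u*sin(v), u*cos(v), 0). As functions of (u, v):
  E = r_u · r_u = 65,
  F = r_u · r_v = 0,
  G = r_v · r_v = u^2.
Evaluating at (u, v) = (13/2, -pi/3): E = 65, F = 0, G = 169/4.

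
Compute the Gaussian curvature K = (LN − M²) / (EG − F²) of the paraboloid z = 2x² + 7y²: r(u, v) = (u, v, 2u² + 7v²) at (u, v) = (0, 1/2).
K = 14/625

Coefficients of the first fundamental form: E = 16*u^2 + 1, F = 56*u*v, G = 196*v^2 + 1.
Coefficients of the second fundamental form: L = 4/sqrt(16*u^2 + 196*v^2 + 1), M = 0, N = 14/sqrt(16*u^2 + 196*v^2 + 1).
Assemble K = (LN − M²)/(EG − F²) = 56/(256*u^4 + 6272*u^2*v^2 + 32*u^2 + 38416*v^4 + 392*v^2 + 1). At (u, v) = (0, 1/2): K = 14/625.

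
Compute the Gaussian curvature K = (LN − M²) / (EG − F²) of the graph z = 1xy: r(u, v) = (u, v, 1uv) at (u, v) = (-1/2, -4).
K = -16/4761

Coefficients of the first fundamental form: E = v^2 + 1, F = u*v, G = u^2 + 1.
Coefficients of the second fundamental form: L = 0, M = 1/sqrt(u^2 + v^2 + 1), N = 0.
Assemble K = (LN − M²)/(EG − F²) = 1/((u^2*v^2 - (u^2 + 1)*(v^2 + 1))*(u^2 + v^2 + 1)). At (u, v) = (-1/2, -4): K = -16/4761.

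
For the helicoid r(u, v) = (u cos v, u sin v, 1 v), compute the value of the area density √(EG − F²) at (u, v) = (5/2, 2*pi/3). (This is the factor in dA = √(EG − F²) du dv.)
√(EG − F²)|_{(5/2, 2*pi/3)} = sqrt(29)/2

E = 1, F = 0, G = u^2 + 1, so EG − F² = u^2 + 1. Taking the positive square root: √(EG − F²) = sqrt(u^2 + 1). At (u, v) = (5/2, 2*pi/3): sqrt(29)/2.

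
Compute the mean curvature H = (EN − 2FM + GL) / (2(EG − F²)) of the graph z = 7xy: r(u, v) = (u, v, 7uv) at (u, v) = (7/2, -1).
H = 9604/132651

With E = 49*v^2 + 1, F = 49*u*v, G = 49*u^2 + 1, L = 0, M = 7/sqrt(49*u^2 + 49*v^2 + 1), N = 0, assemble
  H = (EN − 2FM + GL) / (2(EG − F²)) = -343*u*v/(49*u^2 + 49*v^2 + 1)^(3/2).
At (u, v) = (7/2, -1): H = 9604/132651.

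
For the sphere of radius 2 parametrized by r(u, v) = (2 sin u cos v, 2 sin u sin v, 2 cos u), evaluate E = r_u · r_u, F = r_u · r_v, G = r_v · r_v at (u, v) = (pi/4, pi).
E = 4;  F = 0;  G = 2

Partials: r_u = (2*cos(u)*cos(v), 2*sin(v)*cos(u), -2*sin(u)), r_v = (-2*sin(u)*sin(v), 2*sin(u)*cos(v), 0). As functions of (u, v):
  E = r_u · r_u = 4,
  F = r_u · r_v = 0,
  G = r_v · r_v = 4*sin(u)^2.
Evaluating at (u, v) = (pi/4, pi): E = 4, F = 0, G = 2.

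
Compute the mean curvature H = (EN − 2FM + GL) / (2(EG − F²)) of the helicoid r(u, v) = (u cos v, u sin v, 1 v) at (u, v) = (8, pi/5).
H = 0

With E = 1, F = 0, G = u^2 + 1, L = 0, M = -1/sqrt(u^2 + 1), N = 0, assemble
  H = (EN − 2FM + GL) / (2(EG − F²)) = 0.
At (u, v) = (8, pi/5): H = 0.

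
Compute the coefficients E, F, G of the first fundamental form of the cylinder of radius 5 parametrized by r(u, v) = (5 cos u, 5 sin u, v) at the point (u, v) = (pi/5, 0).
E = 25;  F = 0;  G = 1

Partials: r_u = (-5*sin(u), 5*cos(u), 0), r_v = (0, 0, 1). As functions of (u, v):
  E = r_u · r_u = 25,
  F = r_u · r_v = 0,
  G = r_v · r_v = 1.
Evaluating at (u, v) = (pi/5, 0): E = 25, F = 0, G = 1.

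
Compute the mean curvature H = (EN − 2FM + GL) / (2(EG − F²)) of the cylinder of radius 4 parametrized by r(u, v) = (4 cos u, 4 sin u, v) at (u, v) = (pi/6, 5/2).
H = -1/8

With E = 16, F = 0, G = 1, L = -4, M = 0, N = 0, assemble
  H = (EN − 2FM + GL) / (2(EG − F²)) = -1/8.
At (u, v) = (pi/6, 5/2): H = -1/8.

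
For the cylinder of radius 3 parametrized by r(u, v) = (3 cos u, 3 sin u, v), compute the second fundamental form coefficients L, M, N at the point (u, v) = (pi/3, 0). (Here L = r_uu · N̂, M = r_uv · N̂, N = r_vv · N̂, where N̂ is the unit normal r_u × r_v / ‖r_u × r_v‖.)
L = -3;  M = 0;  N = 0

Compute the unit normal N̂(u, v) = (cos(u), sin(u), 0), and the second partials r_uu, r_uv, r_vv. Take dot products:
  L(u, v) = r_uu · N̂ = -3,
  M(u, v) = r_uv · N̂ = 0,
  N(u, v) = r_vv · N̂ = 0.
Evaluating at (u, v) = (pi/3, 0):
  L = -3, M = 0, N = 0.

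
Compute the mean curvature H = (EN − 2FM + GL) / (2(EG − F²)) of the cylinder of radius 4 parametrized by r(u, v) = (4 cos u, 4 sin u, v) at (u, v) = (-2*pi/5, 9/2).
H = -1/8

With E = 16, F = 0, G = 1, L = -4, M = 0, N = 0, assemble
  H = (EN − 2FM + GL) / (2(EG − F²)) = -1/8.
At (u, v) = (-2*pi/5, 9/2): H = -1/8.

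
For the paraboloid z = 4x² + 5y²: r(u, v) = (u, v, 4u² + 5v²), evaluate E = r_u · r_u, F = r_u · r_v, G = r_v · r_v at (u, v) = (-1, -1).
E = 65;  F = 80;  G = 101

Partials: r_u = (1, 0, 8*u), r_v = (0, 1, 10*v). As functions of (u, v):
  E = r_u · r_u = 64*u^2 + 1,
  F = r_u · r_v = 80*u*v,
  G = r_v · r_v = 100*v^2 + 1.
Evaluating at (u, v) = (-1, -1): E = 65, F = 80, G = 101.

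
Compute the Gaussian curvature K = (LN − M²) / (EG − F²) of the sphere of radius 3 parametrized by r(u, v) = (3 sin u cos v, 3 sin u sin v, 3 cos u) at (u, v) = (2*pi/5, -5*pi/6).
K = 1/9

Coefficients of the first fundamental form: E = 9, F = 0, G = 9*sin(u)^2.
Coefficients of the second fundamental form: L = -3*sin(u)/Abs(sin(u)), M = 0, N = -3*sin(u)^3/Abs(sin(u)).
Assemble K = (LN − M²)/(EG − F²) = 1/9. At (u, v) = (2*pi/5, -5*pi/6): K = 1/9.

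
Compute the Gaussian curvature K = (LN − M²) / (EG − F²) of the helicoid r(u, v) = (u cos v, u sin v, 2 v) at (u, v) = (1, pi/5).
K = -4/25

Coefficients of the first fundamental form: E = 1, F = 0, G = u^2 + 4.
Coefficients of the second fundamental form: L = 0, M = -2/sqrt(u^2 + 4), N = 0.
Assemble K = (LN − M²)/(EG − F²) = -4/(u^2 + 4)^2. At (u, v) = (1, pi/5): K = -4/25.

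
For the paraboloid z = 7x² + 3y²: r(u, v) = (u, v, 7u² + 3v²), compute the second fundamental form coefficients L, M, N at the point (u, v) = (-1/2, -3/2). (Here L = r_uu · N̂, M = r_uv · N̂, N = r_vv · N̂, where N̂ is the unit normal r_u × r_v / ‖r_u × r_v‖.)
L = 14*sqrt(131)/131;  M = 0;  N = 6*sqrt(131)/131

Compute the unit normal N̂(u, v) = (-14*u/sqrt(196*u^2 + 36*v^2 + 1), -6*v/sqrt(196*u^2 + 36*v^2 + 1), 1/sqrt(196*u^2 + 36*v^2 + 1)), and the second partials r_uu, r_uv, r_vv. Take dot products:
  L(u, v) = r_uu · N̂ = 14/sqrt(196*u^2 + 36*v^2 + 1),
  M(u, v) = r_uv · N̂ = 0,
  N(u, v) = r_vv · N̂ = 6/sqrt(196*u^2 + 36*v^2 + 1).
Evaluating at (u, v) = (-1/2, -3/2):
  L = 14*sqrt(131)/131, M = 0, N = 6*sqrt(131)/131.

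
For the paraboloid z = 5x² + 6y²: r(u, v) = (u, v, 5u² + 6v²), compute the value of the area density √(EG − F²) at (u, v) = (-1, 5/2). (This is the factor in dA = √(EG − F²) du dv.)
√(EG − F²)|_{(-1, 5/2)} = sqrt(1001)

E = 100*u^2 + 1, F = 120*u*v, G = 144*v^2 + 1, so EG − F² = 100*u^2 + 144*v^2 + 1. Taking the positive square root: √(EG − F²) = sqrt(100*u^2 + 144*v^2 + 1). At (u, v) = (-1, 5/2): sqrt(1001).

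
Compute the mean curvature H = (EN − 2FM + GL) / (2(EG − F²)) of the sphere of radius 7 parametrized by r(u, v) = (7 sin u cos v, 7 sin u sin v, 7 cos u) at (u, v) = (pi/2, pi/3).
H = -1/7

With E = 49, F = 0, G = 49*sin(u)^2, L = -7*sin(u)/Abs(sin(u)), M = 0, N = -7*sin(u)^3/Abs(sin(u)), assemble
  H = (EN − 2FM + GL) / (2(EG − F²)) = -sin(u)/(7*Abs(sin(u))).
At (u, v) = (pi/2, pi/3): H = -1/7.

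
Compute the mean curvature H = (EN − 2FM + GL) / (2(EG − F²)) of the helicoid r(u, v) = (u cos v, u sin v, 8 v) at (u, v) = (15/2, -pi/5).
H = 0

With E = 1, F = 0, G = u^2 + 64, L = 0, M = -8/sqrt(u^2 + 64), N = 0, assemble
  H = (EN − 2FM + GL) / (2(EG − F²)) = 0.
At (u, v) = (15/2, -pi/5): H = 0.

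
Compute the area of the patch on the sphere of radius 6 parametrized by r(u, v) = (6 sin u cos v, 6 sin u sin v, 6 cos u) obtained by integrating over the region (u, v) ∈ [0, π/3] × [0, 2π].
Area = 36*pi

Area = ∫∫ √(EG − F²) du dv with √(EG − F²) = 36*Abs(sin(u)). Integrating over [0, π/3] × [0, 2π] gives 36*pi.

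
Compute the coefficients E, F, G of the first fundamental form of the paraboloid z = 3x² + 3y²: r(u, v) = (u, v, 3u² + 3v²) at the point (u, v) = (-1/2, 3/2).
E = 10;  F = -27;  G = 82

Partials: r_u = (1, 0, 6*u), r_v = (0, 1, 6*v). As functions of (u, v):
  E = r_u · r_u = 36*u^2 + 1,
  F = r_u · r_v = 36*u*v,
  G = r_v · r_v = 36*v^2 + 1.
Evaluating at (u, v) = (-1/2, 3/2): E = 10, F = -27, G = 82.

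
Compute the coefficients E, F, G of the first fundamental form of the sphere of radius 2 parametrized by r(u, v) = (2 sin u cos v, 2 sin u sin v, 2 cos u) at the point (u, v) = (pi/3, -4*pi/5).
E = 4;  F = 0;  G = 3

Partials: r_u = (2*cos(u)*cos(v), 2*sin(v)*cos(u), -2*sin(u)), r_v = (-2*sin(u)*sin(v), 2*sin(u)*cos(v), 0). As functions of (u, v):
  E = r_u · r_u = 4,
  F = r_u · r_v = 0,
  G = r_v · r_v = 4*sin(u)^2.
Evaluating at (u, v) = (pi/3, -4*pi/5): E = 4, F = 0, G = 3.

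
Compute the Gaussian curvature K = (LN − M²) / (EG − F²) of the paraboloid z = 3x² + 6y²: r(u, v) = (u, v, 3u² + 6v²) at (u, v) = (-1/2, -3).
K = 18/426409

Coefficients of the first fundamental form: E = 36*u^2 + 1, F = 72*u*v, G = 144*v^2 + 1.
Coefficients of the second fundamental form: L = 6/sqrt(36*u^2 + 144*v^2 + 1), M = 0, N = 12/sqrt(36*u^2 + 144*v^2 + 1).
Assemble K = (LN − M²)/(EG − F²) = 72/(1296*u^4 + 10368*u^2*v^2 + 72*u^2 + 20736*v^4 + 288*v^2 + 1). At (u, v) = (-1/2, -3): K = 18/426409.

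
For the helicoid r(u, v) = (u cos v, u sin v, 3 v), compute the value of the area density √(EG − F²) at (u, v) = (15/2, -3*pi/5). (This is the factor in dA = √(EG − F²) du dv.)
√(EG − F²)|_{(15/2, -3*pi/5)} = 3*sqrt(29)/2

E = 1, F = 0, G = u^2 + 9, so EG − F² = u^2 + 9. Taking the positive square root: √(EG − F²) = sqrt(u^2 + 9). At (u, v) = (15/2, -3*pi/5): 3*sqrt(29)/2.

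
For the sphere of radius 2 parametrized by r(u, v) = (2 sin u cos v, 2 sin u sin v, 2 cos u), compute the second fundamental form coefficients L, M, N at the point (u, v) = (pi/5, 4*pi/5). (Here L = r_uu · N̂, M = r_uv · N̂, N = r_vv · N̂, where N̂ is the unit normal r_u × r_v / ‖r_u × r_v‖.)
L = -2;  M = 0;  N = -5/4 + sqrt(5)/4

Compute the unit normal N̂(u, v) = (sin(u)^2*cos(v)/Abs(sin(u)), sin(u)^2*sin(v)/Abs(sin(u)), sin(2*u)/(2*Abs(sin(u)))), and the second partials r_uu, r_uv, r_vv. Take dot products:
  L(u, v) = r_uu · N̂ = -2*sin(u)/Abs(sin(u)),
  M(u, v) = r_uv · N̂ = 0,
  N(u, v) = r_vv · N̂ = -2*sin(u)^3/Abs(sin(u)).
Evaluating at (u, v) = (pi/5, 4*pi/5):
  L = -2, M = 0, N = -5/4 + sqrt(5)/4.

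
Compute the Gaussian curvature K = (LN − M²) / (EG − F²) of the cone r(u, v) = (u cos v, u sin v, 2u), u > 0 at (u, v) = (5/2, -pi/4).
K = 0

Coefficients of the first fundamental form: E = 5, F = 0, G = u^2.
Coefficients of the second fundamental form: L = 0, M = 0, N = 2*sqrt(5)*u^2/(5*Abs(u)).
Assemble K = (LN − M²)/(EG − F²) = 0. At (u, v) = (5/2, -pi/4): K = 0.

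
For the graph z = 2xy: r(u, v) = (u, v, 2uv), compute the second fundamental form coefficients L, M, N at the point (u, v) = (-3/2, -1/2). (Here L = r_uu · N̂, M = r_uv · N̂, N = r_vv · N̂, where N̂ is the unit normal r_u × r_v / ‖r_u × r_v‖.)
L = 0;  M = 2*sqrt(11)/11;  N = 0

Compute the unit normal N̂(u, v) = (-2*v/sqrt(4*u^2 + 4*v^2 + 1), -2*u/sqrt(4*u^2 + 4*v^2 + 1), 1/sqrt(4*u^2 + 4*v^2 + 1)), and the second partials r_uu, r_uv, r_vv. Take dot products:
  L(u, v) = r_uu · N̂ = 0,
  M(u, v) = r_uv · N̂ = 2/sqrt(4*u^2 + 4*v^2 + 1),
  N(u, v) = r_vv · N̂ = 0.
Evaluating at (u, v) = (-3/2, -1/2):
  L = 0, M = 2*sqrt(11)/11, N = 0.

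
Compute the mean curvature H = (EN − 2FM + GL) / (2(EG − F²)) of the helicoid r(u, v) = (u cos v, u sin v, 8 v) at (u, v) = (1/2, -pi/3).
H = 0

With E = 1, F = 0, G = u^2 + 64, L = 0, M = -8/sqrt(u^2 + 64), N = 0, assemble
  H = (EN − 2FM + GL) / (2(EG − F²)) = 0.
At (u, v) = (1/2, -pi/3): H = 0.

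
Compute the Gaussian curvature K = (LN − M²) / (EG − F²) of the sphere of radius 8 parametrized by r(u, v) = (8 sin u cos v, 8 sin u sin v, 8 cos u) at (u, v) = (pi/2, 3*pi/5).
K = 1/64

Coefficients of the first fundamental form: E = 64, F = 0, G = 64*sin(u)^2.
Coefficients of the second fundamental form: L = -8*sin(u)/Abs(sin(u)), M = 0, N = -8*sin(u)^3/Abs(sin(u)).
Assemble K = (LN − M²)/(EG − F²) = 1/64. At (u, v) = (pi/2, 3*pi/5): K = 1/64.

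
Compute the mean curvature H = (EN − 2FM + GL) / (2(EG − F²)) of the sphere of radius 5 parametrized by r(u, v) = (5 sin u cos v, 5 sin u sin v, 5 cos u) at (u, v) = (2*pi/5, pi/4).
H = -1/5

With E = 25, F = 0, G = 25*sin(u)^2, L = -5*sin(u)/Abs(sin(u)), M = 0, N = -5*sin(u)^3/Abs(sin(u)), assemble
  H = (EN − 2FM + GL) / (2(EG − F²)) = -sin(u)/(5*Abs(sin(u))).
At (u, v) = (2*pi/5, pi/4): H = -1/5.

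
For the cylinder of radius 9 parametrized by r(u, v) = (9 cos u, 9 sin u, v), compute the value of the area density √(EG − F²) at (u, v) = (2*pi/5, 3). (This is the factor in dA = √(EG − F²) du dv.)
√(EG − F²)|_{(2*pi/5, 3)} = 9

E = 81, F = 0, G = 1, so EG − F² = 81. Taking the positive square root: √(EG − F²) = 9. At (u, v) = (2*pi/5, 3): 9.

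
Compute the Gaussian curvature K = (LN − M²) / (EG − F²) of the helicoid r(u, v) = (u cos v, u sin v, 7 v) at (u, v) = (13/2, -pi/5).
K = -784/133225

Coefficients of the first fundamental form: E = 1, F = 0, G = u^2 + 49.
Coefficients of the second fundamental form: L = 0, M = -7/sqrt(u^2 + 49), N = 0.
Assemble K = (LN − M²)/(EG − F²) = -49/(u^2 + 49)^2. At (u, v) = (13/2, -pi/5): K = -784/133225.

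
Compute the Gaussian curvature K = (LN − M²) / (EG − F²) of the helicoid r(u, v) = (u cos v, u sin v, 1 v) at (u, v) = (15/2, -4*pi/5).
K = -16/52441

Coefficients of the first fundamental form: E = 1, F = 0, G = u^2 + 1.
Coefficients of the second fundamental form: L = 0, M = -1/sqrt(u^2 + 1), N = 0.
Assemble K = (LN − M²)/(EG − F²) = -1/(u^2 + 1)^2. At (u, v) = (15/2, -4*pi/5): K = -16/52441.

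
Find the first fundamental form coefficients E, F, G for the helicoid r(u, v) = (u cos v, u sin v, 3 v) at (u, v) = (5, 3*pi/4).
E = 1;  F = 0;  G = 34

Partials: r_u = (cos(v), sin(v), 0), r_v = (-u*sin(v), u*cos(v), 3). As functions of (u, v):
  E = r_u · r_u = 1,
  F = r_u · r_v = 0,
  G = r_v · r_v = u^2 + 9.
Evaluating at (u, v) = (5, 3*pi/4): E = 1, F = 0, G = 34.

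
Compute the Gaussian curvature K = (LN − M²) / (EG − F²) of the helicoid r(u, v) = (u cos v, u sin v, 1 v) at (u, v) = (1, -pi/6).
K = -1/4

Coefficients of the first fundamental form: E = 1, F = 0, G = u^2 + 1.
Coefficients of the second fundamental form: L = 0, M = -1/sqrt(u^2 + 1), N = 0.
Assemble K = (LN − M²)/(EG − F²) = -1/(u^2 + 1)^2. At (u, v) = (1, -pi/6): K = -1/4.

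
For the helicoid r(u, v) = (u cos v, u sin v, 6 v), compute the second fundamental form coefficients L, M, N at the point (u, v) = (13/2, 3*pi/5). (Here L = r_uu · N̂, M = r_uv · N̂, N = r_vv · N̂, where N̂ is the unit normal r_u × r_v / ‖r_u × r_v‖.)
L = 0;  M = -12*sqrt(313)/313;  N = 0

Compute the unit normal N̂(u, v) = (6*sin(v)/sqrt(u^2 + 36), -6*cos(v)/sqrt(u^2 + 36), u/sqrt(u^2 + 36)), and the second partials r_uu, r_uv, r_vv. Take dot products:
  L(u, v) = r_uu · N̂ = 0,
  M(u, v) = r_uv · N̂ = -6/sqrt(u^2 + 36),
  N(u, v) = r_vv · N̂ = 0.
Evaluating at (u, v) = (13/2, 3*pi/5):
  L = 0, M = -12*sqrt(313)/313, N = 0.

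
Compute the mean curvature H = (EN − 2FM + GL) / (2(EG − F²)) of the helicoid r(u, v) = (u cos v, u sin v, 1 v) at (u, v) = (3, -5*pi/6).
H = 0

With E = 1, F = 0, G = u^2 + 1, L = 0, M = -1/sqrt(u^2 + 1), N = 0, assemble
  H = (EN − 2FM + GL) / (2(EG − F²)) = 0.
At (u, v) = (3, -5*pi/6): H = 0.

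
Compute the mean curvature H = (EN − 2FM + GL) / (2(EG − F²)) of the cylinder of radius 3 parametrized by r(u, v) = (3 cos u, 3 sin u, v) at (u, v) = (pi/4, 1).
H = -1/6

With E = 9, F = 0, G = 1, L = -3, M = 0, N = 0, assemble
  H = (EN − 2FM + GL) / (2(EG − F²)) = -1/6.
At (u, v) = (pi/4, 1): H = -1/6.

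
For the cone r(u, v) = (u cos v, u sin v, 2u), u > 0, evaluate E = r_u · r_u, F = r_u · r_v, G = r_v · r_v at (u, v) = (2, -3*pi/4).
E = 5;  F = 0;  G = 4

Partials: r_u = (cos(v), sin(v), 2), r_v = (-u*sin(v), u*cos(v), 0). As functions of (u, v):
  E = r_u · r_u = 5,
  F = r_u · r_v = 0,
  G = r_v · r_v = u^2.
Evaluating at (u, v) = (2, -3*pi/4): E = 5, F = 0, G = 4.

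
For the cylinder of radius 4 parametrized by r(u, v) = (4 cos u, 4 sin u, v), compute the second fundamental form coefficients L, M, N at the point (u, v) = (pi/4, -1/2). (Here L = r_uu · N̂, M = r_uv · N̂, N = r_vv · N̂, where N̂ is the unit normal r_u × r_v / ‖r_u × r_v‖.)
L = -4;  M = 0;  N = 0

Compute the unit normal N̂(u, v) = (cos(u), sin(u), 0), and the second partials r_uu, r_uv, r_vv. Take dot products:
  L(u, v) = r_uu · N̂ = -4,
  M(u, v) = r_uv · N̂ = 0,
  N(u, v) = r_vv · N̂ = 0.
Evaluating at (u, v) = (pi/4, -1/2):
  L = -4, M = 0, N = 0.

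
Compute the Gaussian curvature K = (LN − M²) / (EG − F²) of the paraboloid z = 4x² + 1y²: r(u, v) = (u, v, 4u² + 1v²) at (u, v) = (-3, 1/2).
K = 4/83521

Coefficients of the first fundamental form: E = 64*u^2 + 1, F = 16*u*v, G = 4*v^2 + 1.
Coefficients of the second fundamental form: L = 8/sqrt(64*u^2 + 4*v^2 + 1), M = 0, N = 2/sqrt(64*u^2 + 4*v^2 + 1).
Assemble K = (LN − M²)/(EG − F²) = 16/(4096*u^4 + 512*u^2*v^2 + 128*u^2 + 16*v^4 + 8*v^2 + 1). At (u, v) = (-3, 1/2): K = 4/83521.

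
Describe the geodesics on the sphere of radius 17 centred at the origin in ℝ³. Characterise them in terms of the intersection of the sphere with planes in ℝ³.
Geodesics on the sphere of radius 17 are great circles — circles of radius 17 obtained as the intersection of the sphere with planes through the origin (the centre of the sphere).

A curve α(t) of nonzero constant speed on the sphere of radius 17 is a geodesic iff its acceleration α̈ is everywhere normal to the surface, i.e. parallel to the radial vector α(t). Then d/dt(α × α̇) = α̇ × α̇ + α × α̈ = 0, so α × α̇ is a constant vector n ≠ 0 and α(t) · n = 0 for all t: α lies in the plane through the origin with normal n. The intersection of that plane with the sphere is a circle of radius 17 (a great circle). Conversely, a great circle traversed at constant speed has centripetal acceleration pointing at the origin, hence normal to the sphere, so every great circle is a geodesic.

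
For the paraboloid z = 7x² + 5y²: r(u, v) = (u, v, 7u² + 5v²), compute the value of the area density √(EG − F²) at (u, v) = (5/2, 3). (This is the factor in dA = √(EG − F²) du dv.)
√(EG − F²)|_{(5/2, 3)} = sqrt(2126)

E = 196*u^2 + 1, F = 140*u*v, G = 100*v^2 + 1, so EG − F² = 196*u^2 + 100*v^2 + 1. Taking the positive square root: √(EG − F²) = sqrt(196*u^2 + 100*v^2 + 1). At (u, v) = (5/2, 3): sqrt(2126).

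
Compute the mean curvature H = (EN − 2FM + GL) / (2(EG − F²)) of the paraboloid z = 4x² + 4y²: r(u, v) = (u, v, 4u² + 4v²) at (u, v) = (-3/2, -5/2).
H = 2184*sqrt(545)/297025

With E = 64*u^2 + 1, F = 64*u*v, G = 64*v^2 + 1, L = 8/sqrt(64*u^2 + 64*v^2 + 1), M = 0, N = 8/sqrt(64*u^2 + 64*v^2 + 1), assemble
  H = (EN − 2FM + GL) / (2(EG − F²)) = 8*(32*u^2 + 32*v^2 + 1)/(64*u^2 + 64*v^2 + 1)^(3/2).
At (u, v) = (-3/2, -5/2): H = 2184*sqrt(545)/297025.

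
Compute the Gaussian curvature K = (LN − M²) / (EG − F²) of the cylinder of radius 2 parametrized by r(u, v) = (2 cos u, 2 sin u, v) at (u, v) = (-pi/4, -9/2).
K = 0

Coefficients of the first fundamental form: E = 4, F = 0, G = 1.
Coefficients of the second fundamental form: L = -2, M = 0, N = 0.
Assemble K = (LN − M²)/(EG − F²) = 0. At (u, v) = (-pi/4, -9/2): K = 0.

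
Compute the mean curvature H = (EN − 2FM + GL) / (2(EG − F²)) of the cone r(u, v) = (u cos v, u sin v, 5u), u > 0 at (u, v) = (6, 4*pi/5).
H = 5*sqrt(26)/312

With E = 26, F = 0, G = u^2, L = 0, M = 0, N = 5*sqrt(26)*u^2/(26*Abs(u)), assemble
  H = (EN − 2FM + GL) / (2(EG − F²)) = 5*sqrt(26)/(52*Abs(u)).
At (u, v) = (6, 4*pi/5): H = 5*sqrt(26)/312.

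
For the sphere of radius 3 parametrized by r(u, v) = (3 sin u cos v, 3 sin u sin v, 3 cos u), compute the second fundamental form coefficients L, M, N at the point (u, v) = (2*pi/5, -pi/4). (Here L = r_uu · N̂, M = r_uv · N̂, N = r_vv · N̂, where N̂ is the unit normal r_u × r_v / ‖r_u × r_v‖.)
L = -3;  M = 0;  N = -15/8 - 3*sqrt(5)/8

Compute the unit normal N̂(u, v) = (sin(u)^2*cos(v)/Abs(sin(u)), sin(u)^2*sin(v)/Abs(sin(u)), sin(2*u)/(2*Abs(sin(u)))), and the second partials r_uu, r_uv, r_vv. Take dot products:
  L(u, v) = r_uu · N̂ = -3*sin(u)/Abs(sin(u)),
  M(u, v) = r_uv · N̂ = 0,
  N(u, v) = r_vv · N̂ = -3*sin(u)^3/Abs(sin(u)).
Evaluating at (u, v) = (2*pi/5, -pi/4):
  L = -3, M = 0, N = -15/8 - 3*sqrt(5)/8.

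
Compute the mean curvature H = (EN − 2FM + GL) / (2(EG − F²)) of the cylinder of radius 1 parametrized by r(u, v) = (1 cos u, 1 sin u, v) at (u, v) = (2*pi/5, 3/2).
H = -1/2

With E = 1, F = 0, G = 1, L = -1, M = 0, N = 0, assemble
  H = (EN − 2FM + GL) / (2(EG − F²)) = -1/2.
At (u, v) = (2*pi/5, 3/2): H = -1/2.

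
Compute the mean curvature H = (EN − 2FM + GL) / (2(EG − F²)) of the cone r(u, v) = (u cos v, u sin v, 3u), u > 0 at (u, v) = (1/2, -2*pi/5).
H = 3*sqrt(10)/10

With E = 10, F = 0, G = u^2, L = 0, M = 0, N = 3*sqrt(10)*u^2/(10*Abs(u)), assemble
  H = (EN − 2FM + GL) / (2(EG − F²)) = 3*sqrt(10)/(20*Abs(u)).
At (u, v) = (1/2, -2*pi/5): H = 3*sqrt(10)/10.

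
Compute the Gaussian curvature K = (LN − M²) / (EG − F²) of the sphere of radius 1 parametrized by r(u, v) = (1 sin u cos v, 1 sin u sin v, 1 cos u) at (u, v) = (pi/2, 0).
K = 1

Coefficients of the first fundamental form: E = 1, F = 0, G = sin(u)^2.
Coefficients of the second fundamental form: L = -sin(u)/Abs(sin(u)), M = 0, N = -sin(u)^3/Abs(sin(u)).
Assemble K = (LN − M²)/(EG − F²) = 1. At (u, v) = (pi/2, 0): K = 1.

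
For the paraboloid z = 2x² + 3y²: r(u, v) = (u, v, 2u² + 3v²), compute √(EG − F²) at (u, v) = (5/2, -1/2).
√(EG − F²)|_{(5/2, -1/2)} = sqrt(110)

E = 16*u^2 + 1, F = 24*u*v, G = 36*v^2 + 1; EG − F² = 16*u^2 + 36*v^2 + 1; √(EG − F²) = sqrt(16*u^2 + 36*v^2 + 1). At the given point: sqrt(110).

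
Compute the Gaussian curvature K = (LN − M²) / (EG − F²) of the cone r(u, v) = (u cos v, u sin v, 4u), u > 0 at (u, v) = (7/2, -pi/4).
K = 0

Coefficients of the first fundamental form: E = 17, F = 0, G = u^2.
Coefficients of the second fundamental form: L = 0, M = 0, N = 4*sqrt(17)*u^2/(17*Abs(u)).
Assemble K = (LN − M²)/(EG − F²) = 0. At (u, v) = (7/2, -pi/4): K = 0.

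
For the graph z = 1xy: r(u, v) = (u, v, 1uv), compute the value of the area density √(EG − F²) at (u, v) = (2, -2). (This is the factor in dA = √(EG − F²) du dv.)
√(EG − F²)|_{(2, -2)} = 3

E = v^2 + 1, F = u*v, G = u^2 + 1, so EG − F² = u^2 + v^2 + 1. Taking the positive square root: √(EG − F²) = sqrt(u^2 + v^2 + 1). At (u, v) = (2, -2): 3.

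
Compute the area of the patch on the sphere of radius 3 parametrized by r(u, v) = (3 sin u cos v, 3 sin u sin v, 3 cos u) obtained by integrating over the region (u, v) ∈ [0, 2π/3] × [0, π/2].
Area = 27*pi/4

Area = ∫∫ √(EG − F²) du dv with √(EG − F²) = 9*Abs(sin(u)). Integrating over [0, 2π/3] × [0, π/2] gives 27*pi/4.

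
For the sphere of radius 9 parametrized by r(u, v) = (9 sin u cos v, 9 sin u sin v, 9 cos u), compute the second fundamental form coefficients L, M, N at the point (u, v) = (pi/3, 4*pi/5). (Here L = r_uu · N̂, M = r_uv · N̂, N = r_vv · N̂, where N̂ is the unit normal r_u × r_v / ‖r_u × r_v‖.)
L = -9;  M = 0;  N = -27/4

Compute the unit normal N̂(u, v) = (sin(u)^2*cos(v)/Abs(sin(u)), sin(u)^2*sin(v)/Abs(sin(u)), sin(2*u)/(2*Abs(sin(u)))), and the second partials r_uu, r_uv, r_vv. Take dot products:
  L(u, v) = r_uu · N̂ = -9*sin(u)/Abs(sin(u)),
  M(u, v) = r_uv · N̂ = 0,
  N(u, v) = r_vv · N̂ = -9*sin(u)^3/Abs(sin(u)).
Evaluating at (u, v) = (pi/3, 4*pi/5):
  L = -9, M = 0, N = -27/4.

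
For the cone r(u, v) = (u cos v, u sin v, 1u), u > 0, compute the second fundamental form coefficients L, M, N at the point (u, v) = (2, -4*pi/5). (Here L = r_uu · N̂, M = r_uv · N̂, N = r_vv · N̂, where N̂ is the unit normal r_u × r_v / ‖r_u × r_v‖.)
L = 0;  M = 0;  N = sqrt(2)

Compute the unit normal N̂(u, v) = (-sqrt(2)*u*cos(v)/(2*Abs(u)), -sqrt(2)*u*sin(v)/(2*Abs(u)), sqrt(2)*u/(2*Abs(u))), and the second partials r_uu, r_uv, r_vv. Take dot products:
  L(u, v) = r_uu · N̂ = 0,
  M(u, v) = r_uv · N̂ = 0,
  N(u, v) = r_vv · N̂ = sqrt(2)*u^2/(2*Abs(u)).
Evaluating at (u, v) = (2, -4*pi/5):
  L = 0, M = 0, N = sqrt(2).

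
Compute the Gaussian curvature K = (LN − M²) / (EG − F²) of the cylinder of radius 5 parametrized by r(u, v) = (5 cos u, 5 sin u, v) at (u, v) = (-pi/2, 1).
K = 0

Coefficients of the first fundamental form: E = 25, F = 0, G = 1.
Coefficients of the second fundamental form: L = -5, M = 0, N = 0.
Assemble K = (LN − M²)/(EG − F²) = 0. At (u, v) = (-pi/2, 1): K = 0.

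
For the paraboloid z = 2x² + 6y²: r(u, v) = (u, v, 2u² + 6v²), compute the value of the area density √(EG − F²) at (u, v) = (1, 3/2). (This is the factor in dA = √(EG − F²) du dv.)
√(EG − F²)|_{(1, 3/2)} = sqrt(341)

E = 16*u^2 + 1, F = 48*u*v, G = 144*v^2 + 1, so EG − F² = 16*u^2 + 144*v^2 + 1. Taking the positive square root: √(EG − F²) = sqrt(16*u^2 + 144*v^2 + 1). At (u, v) = (1, 3/2): sqrt(341).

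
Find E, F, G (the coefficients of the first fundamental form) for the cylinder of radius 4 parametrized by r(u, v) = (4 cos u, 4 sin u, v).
E = 16;  F = 0;  G = 1

Compute partials: r_u = (-4*sin(u), 4*cos(u), 0), r_v = (0, 0, 1). Then
  E = r_u · r_u = 16,
  F = r_u · r_v = 0,
  G = r_v · r_v = 1.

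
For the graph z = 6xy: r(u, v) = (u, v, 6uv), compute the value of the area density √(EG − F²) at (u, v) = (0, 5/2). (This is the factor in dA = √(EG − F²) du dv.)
√(EG − F²)|_{(0, 5/2)} = sqrt(226)

E = 36*v^2 + 1, F = 36*u*v, G = 36*u^2 + 1, so EG − F² = 36*u^2 + 36*v^2 + 1. Taking the positive square root: √(EG − F²) = sqrt(36*u^2 + 36*v^2 + 1). At (u, v) = (0, 5/2): sqrt(226).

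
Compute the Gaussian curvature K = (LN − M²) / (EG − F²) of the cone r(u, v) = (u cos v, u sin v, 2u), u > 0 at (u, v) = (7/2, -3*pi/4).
K = 0

Coefficients of the first fundamental form: E = 5, F = 0, G = u^2.
Coefficients of the second fundamental form: L = 0, M = 0, N = 2*sqrt(5)*u^2/(5*Abs(u)).
Assemble K = (LN − M²)/(EG − F²) = 0. At (u, v) = (7/2, -3*pi/4): K = 0.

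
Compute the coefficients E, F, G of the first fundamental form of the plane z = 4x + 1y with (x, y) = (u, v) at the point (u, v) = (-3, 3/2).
E = 17;  F = 4;  G = 2

Partials: r_u = (1, 0, 4), r_v = (0, 1, 1). As functions of (u, v):
  E = r_u · r_u = 17,
  F = r_u · r_v = 4,
  G = r_v · r_v = 2.
Evaluating at (u, v) = (-3, 3/2): E = 17, F = 4, G = 2.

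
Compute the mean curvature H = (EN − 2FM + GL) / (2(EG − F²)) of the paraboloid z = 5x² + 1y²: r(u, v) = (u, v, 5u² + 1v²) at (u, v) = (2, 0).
H = 406*sqrt(401)/160801

With E = 100*u^2 + 1, F = 20*u*v, G = 4*v^2 + 1, L = 10/sqrt(100*u^2 + 4*v^2 + 1), M = 0, N = 2/sqrt(100*u^2 + 4*v^2 + 1), assemble
  H = (EN − 2FM + GL) / (2(EG − F²)) = 2*(50*u^2 + 10*v^2 + 3)/(100*u^2 + 4*v^2 + 1)^(3/2).
At (u, v) = (2, 0): H = 406*sqrt(401)/160801.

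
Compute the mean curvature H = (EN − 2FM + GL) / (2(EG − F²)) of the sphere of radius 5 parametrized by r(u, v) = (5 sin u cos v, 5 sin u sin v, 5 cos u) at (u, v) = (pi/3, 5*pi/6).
H = -1/5

With E = 25, F = 0, G = 25*sin(u)^2, L = -5*sin(u)/Abs(sin(u)), M = 0, N = -5*sin(u)^3/Abs(sin(u)), assemble
  H = (EN − 2FM + GL) / (2(EG − F²)) = -sin(u)/(5*Abs(sin(u))).
At (u, v) = (pi/3, 5*pi/6): H = -1/5.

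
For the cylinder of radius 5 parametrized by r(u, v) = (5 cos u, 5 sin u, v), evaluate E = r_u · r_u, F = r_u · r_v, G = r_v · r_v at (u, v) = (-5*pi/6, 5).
E = 25;  F = 0;  G = 1

Partials: r_u = (-5*sin(u), 5*cos(u), 0), r_v = (0, 0, 1). As functions of (u, v):
  E = r_u · r_u = 25,
  F = r_u · r_v = 0,
  G = r_v · r_v = 1.
Evaluating at (u, v) = (-5*pi/6, 5): E = 25, F = 0, G = 1.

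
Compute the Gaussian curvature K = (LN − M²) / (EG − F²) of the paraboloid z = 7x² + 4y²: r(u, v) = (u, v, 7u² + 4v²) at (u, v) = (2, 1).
K = 112/720801

Coefficients of the first fundamental form: E = 196*u^2 + 1, F = 112*u*v, G = 64*v^2 + 1.
Coefficients of the second fundamental form: L = 14/sqrt(196*u^2 + 64*v^2 + 1), M = 0, N = 8/sqrt(196*u^2 + 64*v^2 + 1).
Assemble K = (LN − M²)/(EG − F²) = 112/(38416*u^4 + 25088*u^2*v^2 + 392*u^2 + 4096*v^4 + 128*v^2 + 1). At (u, v) = (2, 1): K = 112/720801.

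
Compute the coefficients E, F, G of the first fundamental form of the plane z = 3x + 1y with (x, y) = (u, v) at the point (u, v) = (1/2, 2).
E = 10;  F = 3;  G = 2

Partials: r_u = (1, 0, 3), r_v = (0, 1, 1). As functions of (u, v):
  E = r_u · r_u = 10,
  F = r_u · r_v = 3,
  G = r_v · r_v = 2.
Evaluating at (u, v) = (1/2, 2): E = 10, F = 3, G = 2.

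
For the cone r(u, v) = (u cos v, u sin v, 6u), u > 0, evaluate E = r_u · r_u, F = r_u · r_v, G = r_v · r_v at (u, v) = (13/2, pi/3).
E = 37;  F = 0;  G = 169/4

Partials: r_u = (cos(v), sin(v), 6), r_v = (-u*sin(v), u*cos(v), 0). As functions of (u, v):
  E = r_u · r_u = 37,
  F = r_u · r_v = 0,
  G = r_v · r_v = u^2.
Evaluating at (u, v) = (13/2, pi/3): E = 37, F = 0, G = 169/4.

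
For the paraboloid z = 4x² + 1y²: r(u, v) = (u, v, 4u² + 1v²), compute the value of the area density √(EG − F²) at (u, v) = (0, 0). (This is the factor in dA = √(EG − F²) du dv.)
√(EG − F²)|_{(0, 0)} = 1

E = 64*u^2 + 1, F = 16*u*v, G = 4*v^2 + 1, so EG − F² = 64*u^2 + 4*v^2 + 1. Taking the positive square root: √(EG − F²) = sqrt(64*u^2 + 4*v^2 + 1). At (u, v) = (0, 0): 1.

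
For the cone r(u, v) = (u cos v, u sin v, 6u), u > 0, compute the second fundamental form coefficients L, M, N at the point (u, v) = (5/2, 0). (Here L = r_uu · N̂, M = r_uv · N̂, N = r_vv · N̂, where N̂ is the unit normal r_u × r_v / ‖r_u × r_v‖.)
L = 0;  M = 0;  N = 15*sqrt(37)/37

Compute the unit normal N̂(u, v) = (-6*sqrt(37)*u*cos(v)/(37*Abs(u)), -6*sqrt(37)*u*sin(v)/(37*Abs(u)), sqrt(37)*u/(37*Abs(u))), and the second partials r_uu, r_uv, r_vv. Take dot products:
  L(u, v) = r_uu · N̂ = 0,
  M(u, v) = r_uv · N̂ = 0,
  N(u, v) = r_vv · N̂ = 6*sqrt(37)*u^2/(37*Abs(u)).
Evaluating at (u, v) = (5/2, 0):
  L = 0, M = 0, N = 15*sqrt(37)/37.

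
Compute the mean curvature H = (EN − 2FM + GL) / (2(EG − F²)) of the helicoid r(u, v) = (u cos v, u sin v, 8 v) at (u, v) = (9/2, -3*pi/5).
H = 0

With E = 1, F = 0, G = u^2 + 64, L = 0, M = -8/sqrt(u^2 + 64), N = 0, assemble
  H = (EN − 2FM + GL) / (2(EG − F²)) = 0.
At (u, v) = (9/2, -3*pi/5): H = 0.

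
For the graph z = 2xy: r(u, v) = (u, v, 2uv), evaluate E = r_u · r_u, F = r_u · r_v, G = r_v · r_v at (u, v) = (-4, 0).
E = 1;  F = 0;  G = 65

Partials: r_u = (1, 0, 2*v), r_v = (0, 1, 2*u). As functions of (u, v):
  E = r_u · r_u = 4*v^2 + 1,
  F = r_u · r_v = 4*u*v,
  G = r_v · r_v = 4*u^2 + 1.
Evaluating at (u, v) = (-4, 0): E = 1, F = 0, G = 65.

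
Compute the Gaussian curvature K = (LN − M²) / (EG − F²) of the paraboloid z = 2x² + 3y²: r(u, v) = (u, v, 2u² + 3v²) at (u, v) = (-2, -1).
K = 24/10201

Coefficients of the first fundamental form: E = 16*u^2 + 1, F = 24*u*v, G = 36*v^2 + 1.
Coefficients of the second fundamental form: L = 4/sqrt(16*u^2 + 36*v^2 + 1), M = 0, N = 6/sqrt(16*u^2 + 36*v^2 + 1).
Assemble K = (LN − M²)/(EG − F²) = 24/(256*u^4 + 1152*u^2*v^2 + 32*u^2 + 1296*v^4 + 72*v^2 + 1). At (u, v) = (-2, -1): K = 24/10201.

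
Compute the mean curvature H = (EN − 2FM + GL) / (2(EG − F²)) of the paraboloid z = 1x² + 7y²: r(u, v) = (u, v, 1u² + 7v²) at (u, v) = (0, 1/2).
H = 57*sqrt(2)/500

With E = 4*u^2 + 1, F = 28*u*v, G = 196*v^2 + 1, L = 2/sqrt(4*u^2 + 196*v^2 + 1), M = 0, N = 14/sqrt(4*u^2 + 196*v^2 + 1), assemble
  H = (EN − 2FM + GL) / (2(EG − F²)) = 4*(7*u^2 + 49*v^2 + 2)/(4*u^2 + 196*v^2 + 1)^(3/2).
At (u, v) = (0, 1/2): H = 57*sqrt(2)/500.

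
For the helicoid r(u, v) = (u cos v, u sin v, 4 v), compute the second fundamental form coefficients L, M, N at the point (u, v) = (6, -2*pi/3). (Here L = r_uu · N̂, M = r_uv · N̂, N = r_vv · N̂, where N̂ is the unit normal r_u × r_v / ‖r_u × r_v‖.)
L = 0;  M = -2*sqrt(13)/13;  N = 0

Compute the unit normal N̂(u, v) = (4*sin(v)/sqrt(u^2 + 16), -4*cos(v)/sqrt(u^2 + 16), u/sqrt(u^2 + 16)), and the second partials r_uu, r_uv, r_vv. Take dot products:
  L(u, v) = r_uu · N̂ = 0,
  M(u, v) = r_uv · N̂ = -4/sqrt(u^2 + 16),
  N(u, v) = r_vv · N̂ = 0.
Evaluating at (u, v) = (6, -2*pi/3):
  L = 0, M = -2*sqrt(13)/13, N = 0.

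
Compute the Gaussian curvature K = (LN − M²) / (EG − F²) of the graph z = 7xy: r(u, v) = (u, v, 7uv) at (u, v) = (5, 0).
K = -49/1503076

Coefficients of the first fundamental form: E = 49*v^2 + 1, F = 49*u*v, G = 49*u^2 + 1.
Coefficients of the second fundamental form: L = 0, M = 7/sqrt(49*u^2 + 49*v^2 + 1), N = 0.
Assemble K = (LN − M²)/(EG − F²) = -49/(2401*u^4 + 4802*u^2*v^2 + 98*u^2 + 2401*v^4 + 98*v^2 + 1). At (u, v) = (5, 0): K = -49/1503076.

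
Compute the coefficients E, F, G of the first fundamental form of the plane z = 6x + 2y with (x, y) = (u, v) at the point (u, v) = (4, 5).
E = 37;  F = 12;  G = 5

Partials: r_u = (1, 0, 6), r_v = (0, 1, 2). As functions of (u, v):
  E = r_u · r_u = 37,
  F = r_u · r_v = 12,
  G = r_v · r_v = 5.
Evaluating at (u, v) = (4, 5): E = 37, F = 12, G = 5.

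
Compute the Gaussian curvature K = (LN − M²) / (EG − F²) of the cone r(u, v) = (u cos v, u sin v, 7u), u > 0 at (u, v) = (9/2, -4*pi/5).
K = 0

Coefficients of the first fundamental form: E = 50, F = 0, G = u^2.
Coefficients of the second fundamental form: L = 0, M = 0, N = 7*sqrt(2)*u^2/(10*Abs(u)).
Assemble K = (LN − M²)/(EG − F²) = 0. At (u, v) = (9/2, -4*pi/5): K = 0.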